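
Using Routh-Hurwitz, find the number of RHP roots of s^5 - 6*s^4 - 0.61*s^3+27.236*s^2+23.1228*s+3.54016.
Routh array:
s^5: [1, -0.61, 23.1228]; s^4: [-6, 27.236, 3.54016]; s^3: [3.92933, 23.7128]; s^2: [63.4449, 3.54016]; s^1: [23.4936]; s^0: [3.54016]
First column: [1, -6, 3.92933, 63.4449, 23.4936, 3.54016]. Sign changes = RHP roots = 2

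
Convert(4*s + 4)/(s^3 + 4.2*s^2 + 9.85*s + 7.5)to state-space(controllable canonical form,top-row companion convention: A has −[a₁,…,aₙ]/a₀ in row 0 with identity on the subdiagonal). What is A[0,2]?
Reachable canonical form for den = s^3 + 4.2*s^2 + 9.85*s + 7.5: top row of A = -[a₁,a₂,...,aₙ]/a₀, ones on the subdiagonal, zeros elsewhere.
A = [[-4.2, -9.85, -7.5], [1, 0, 0], [0, 1, 0]].
A[0,2] = -7.5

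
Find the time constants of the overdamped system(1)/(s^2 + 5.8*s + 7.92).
Overdamped: real poles at -2.2, -3.6. τ = -1/pole → τ₁ = 0.4545, τ₂ = 0.2778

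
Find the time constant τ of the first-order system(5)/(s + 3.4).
First-order system: τ = -1/pole. Pole = -3.4. τ = -1/(-3.4) = 0.2941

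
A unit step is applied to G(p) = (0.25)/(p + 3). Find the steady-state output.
FVT: lim_{t→∞} y(t) = lim_{p→0} p*Y(p) where Y(p) = G(p)/p.
= lim_{p→0} G(p) = G(0) = num(0)/den(0) = 0.25/3 = 0.08333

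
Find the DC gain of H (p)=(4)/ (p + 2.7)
DC gain = H(0) = num(0)/den(0) = 4/2.7 = 1.481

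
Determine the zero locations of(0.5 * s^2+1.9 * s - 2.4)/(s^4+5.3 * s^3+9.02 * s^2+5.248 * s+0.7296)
Set numerator = 0: 0.5*s^2 + 1.9*s - 2.4 = 0.5*(s - 1)(s + 4.8) = 0 → Zeros: -4.8, 1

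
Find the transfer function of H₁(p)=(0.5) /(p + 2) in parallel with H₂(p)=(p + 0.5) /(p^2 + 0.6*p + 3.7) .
Parallel: H = H₁ + H₂ = (n₁·d₂ + n₂·d₁)/(d₁·d₂).
n₁·d₂ = 0.5*p^2 + 0.3*p + 1.85. n₂·d₁ = p^2 + 2.5*p + 1. Sum = 1.5*p^2 + 2.8*p + 2.85. d₁·d₂ = p^3 + 2.6*p^2 + 4.9*p + 7.4.
H(p) = (1.5*p^2 + 2.8*p + 2.85)/(p^3 + 2.6*p^2 + 4.9*p + 7.4)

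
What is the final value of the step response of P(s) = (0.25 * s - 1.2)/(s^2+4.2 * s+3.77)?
FVT: lim_{t→∞} y(t) = lim_{s→0} s*Y(s) where Y(s) = P(s)/s.
= lim_{s→0} P(s) = P(0) = num(0)/den(0) = -1.2/3.77 = -0.3183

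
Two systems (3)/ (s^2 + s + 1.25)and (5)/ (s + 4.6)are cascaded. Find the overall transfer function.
Series: H = H₁ · H₂ = (n₁·n₂)/(d₁·d₂).
Num: n₁·n₂ = 15. Den: d₁·d₂ = s^3 + 5.6*s^2 + 5.85*s + 5.75.
H(s) = (15)/(s^3 + 5.6*s^2 + 5.85*s + 5.75)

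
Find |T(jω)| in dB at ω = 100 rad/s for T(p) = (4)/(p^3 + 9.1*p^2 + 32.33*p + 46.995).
Substitute p = j*100: T(j100) = -3.63152e-07 + 3.97984e-06j.
|T(j100)| = sqrt(Re² + Im²) = 3.996e-06.
20*log₁₀(3.996e-06) = -107.97 dB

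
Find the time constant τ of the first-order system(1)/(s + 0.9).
First-order system: τ = -1/pole. Pole = -0.9. τ = -1/(-0.9) = 1.111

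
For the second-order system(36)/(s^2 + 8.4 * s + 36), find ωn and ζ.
Standard form: ωn²/(s²+2ζωn·s+ωn²).
const=36=ωn² → ωn=6, s coeff=8.4=2ζωn → ζ=0.7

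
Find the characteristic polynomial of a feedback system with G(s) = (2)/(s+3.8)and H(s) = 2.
Characteristic poly = G_den * H_den + G_num * H_num = (s + 3.8) + (4) = s + 7.8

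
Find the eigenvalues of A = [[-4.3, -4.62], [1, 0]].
Eigenvalues solve det(λI - A) = 0.
Characteristic polynomial: λ^2 + 4.3*λ + 4.62 = 0.
Factor: (λ + 2.1)(λ + 2.2) = 0.
Roots: -2.1, -2.2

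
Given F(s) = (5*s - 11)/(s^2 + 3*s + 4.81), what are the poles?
Set denominator = 0: s^2 + 3*s + 4.81 = 0 → Poles: -1.5 + 1.6j, -1.5 - 1.6j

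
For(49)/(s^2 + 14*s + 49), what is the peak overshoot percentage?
Standard form: ωn²/(s²+2ζωn·s+ωn²) → ωn = 7, ζ = 1.
ζ ≥ 1, so the response is non-oscillatory: peak overshoot = 0%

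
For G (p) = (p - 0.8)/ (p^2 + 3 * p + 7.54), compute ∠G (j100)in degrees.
Substitute p = j*100: G(j100) = 0.000380171 - 0.00999613j.
∠G(j100) = atan2(Im, Re) = atan2(-0.00999613, 0.000380171) = -87.82°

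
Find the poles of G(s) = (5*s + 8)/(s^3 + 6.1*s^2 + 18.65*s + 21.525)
Set denominator = 0: s^3 + 6.1*s^2 + 18.65*s + 21.525 = (s + 2.1)(s^2 + 4*s + 10.25) = 0 → Poles: -2 + 2.5j, -2 - 2.5j, -2.1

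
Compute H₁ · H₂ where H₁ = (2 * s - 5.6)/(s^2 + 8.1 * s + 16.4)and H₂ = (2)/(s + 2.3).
Series: H = H₁ · H₂ = (n₁·n₂)/(d₁·d₂).
Num: n₁·n₂ = 4*s - 11.2. Den: d₁·d₂ = s^3 + 10.4*s^2 + 35.03*s + 37.72.
H(s) = (4*s - 11.2)/(s^3 + 10.4*s^2 + 35.03*s + 37.72)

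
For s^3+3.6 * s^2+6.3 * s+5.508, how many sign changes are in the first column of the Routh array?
Routh array:
s^3: [1, 6.3]; s^2: [3.6, 5.508]; s^1: [4.77]; s^0: [5.508]
First column: [1, 3.6, 4.77, 5.508]. Sign changes = 0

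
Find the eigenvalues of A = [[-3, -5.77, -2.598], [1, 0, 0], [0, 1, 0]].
Eigenvalues solve det(λI - A) = 0.
Characteristic polynomial: λ^3 + 3*λ^2 + 5.77*λ + 2.598 = 0.
Factor: (λ + 0.6)(λ^2 + 2.4*λ + 4.33) = 0.
Roots: -0.6, -1.2 + 1.7j, -1.2 - 1.7j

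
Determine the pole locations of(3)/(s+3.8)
Set denominator = 0: s + 3.8 = 0 → Poles: -3.8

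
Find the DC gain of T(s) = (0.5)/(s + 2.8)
DC gain = T(0) = num(0)/den(0) = 0.5/2.8 = 0.1786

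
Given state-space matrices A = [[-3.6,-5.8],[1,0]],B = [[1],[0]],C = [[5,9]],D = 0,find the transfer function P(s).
P(s) = C(sI - A)⁻¹B + D.
Characteristic polynomial det(sI - A) = s^2 + 3.6*s + 5.8.
Numerator from C·adj(sI-A)·B + D·det(sI-A) = 5*s + 9.
P(s) = (5*s + 9)/(s^2 + 3.6*s + 5.8)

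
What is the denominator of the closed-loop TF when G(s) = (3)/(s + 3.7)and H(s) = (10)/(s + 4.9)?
Characteristic poly = G_den * H_den + G_num * H_num = (s^2 + 8.6*s + 18.13) + (30) = s^2 + 8.6*s + 48.13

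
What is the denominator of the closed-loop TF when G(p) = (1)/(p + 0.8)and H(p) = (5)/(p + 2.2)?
Characteristic poly = G_den * H_den + G_num * H_num = (p^2 + 3*p + 1.76) + (5) = p^2 + 3*p + 6.76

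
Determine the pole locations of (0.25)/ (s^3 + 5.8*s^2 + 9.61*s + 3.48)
Set denominator = 0: s^3 + 5.8*s^2 + 9.61*s + 3.48 = (s + 2.9)(s + 0.5)(s + 2.4) = 0 → Poles: -0.5, -2.4, -2.9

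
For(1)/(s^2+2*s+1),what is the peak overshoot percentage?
Standard form: ωn²/(s²+2ζωn·s+ωn²) → ωn = 1, ζ = 1.
ζ ≥ 1, so the response is non-oscillatory: peak overshoot = 0%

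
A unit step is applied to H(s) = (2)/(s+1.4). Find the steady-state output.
FVT: lim_{t→∞} y(t) = lim_{s→0} s*Y(s) where Y(s) = H(s)/s.
= lim_{s→0} H(s) = H(0) = num(0)/den(0) = 2/1.4 = 1.429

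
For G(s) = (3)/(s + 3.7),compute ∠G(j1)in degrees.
Substitute s = j*1: G(j1) = 0.755616 - 0.204221j.
∠G(j1) = atan2(Im, Re) = atan2(-0.204221, 0.755616) = -15.12°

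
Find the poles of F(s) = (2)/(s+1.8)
Set denominator = 0: s + 1.8 = 0 → Poles: -1.8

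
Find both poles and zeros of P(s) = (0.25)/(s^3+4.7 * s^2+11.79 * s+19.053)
Set denominator = 0: s^3 + 4.7*s^2 + 11.79*s + 19.053 = (s + 2.9)(s^2 + 1.8*s + 6.57) = 0 → Poles: -0.9 + 2.4j, -0.9 - 2.4j, -2.9
Numerator is a nonzero constant (0.25) → Zeros: none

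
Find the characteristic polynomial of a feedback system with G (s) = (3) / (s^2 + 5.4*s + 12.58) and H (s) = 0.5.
Characteristic poly = G_den * H_den + G_num * H_num = (s^2 + 5.4*s + 12.58) + (1.5) = s^2 + 5.4*s + 14.08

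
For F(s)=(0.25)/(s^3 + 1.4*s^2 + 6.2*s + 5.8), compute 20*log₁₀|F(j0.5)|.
Substitute s = j*0.5: F(j0.5) = 0.0353408 - 0.0192916j.
|F(j0.5)| = sqrt(Re² + Im²) = 0.04026.
20*log₁₀(0.04026) = -27.90 dB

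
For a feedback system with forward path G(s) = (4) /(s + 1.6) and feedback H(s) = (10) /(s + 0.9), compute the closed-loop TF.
Closed-loop T = G/(1+GH).
Numerator: G_num * H_den = 4*s + 3.6.
Denominator: G_den * H_den + G_num * H_num = (s^2 + 2.5*s + 1.44) + (40) = s^2 + 2.5*s + 41.44.
T(s) = (4*s + 3.6)/(s^2 + 2.5*s + 41.44)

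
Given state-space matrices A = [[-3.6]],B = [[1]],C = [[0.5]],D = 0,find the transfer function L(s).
L(s) = C(sI - A)⁻¹B + D.
Characteristic polynomial det(sI - A) = s + 3.6.
Numerator from C·adj(sI-A)·B + D·det(sI-A) = 0.5.
L(s) = (0.5)/(s + 3.6)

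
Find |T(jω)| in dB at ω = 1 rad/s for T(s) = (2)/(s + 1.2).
Substitute s = j*1: T(j1) = 0.983607 - 0.819672j.
|T(j1)| = sqrt(Re² + Im²) = 1.28.
20*log₁₀(1.28) = 2.15 dB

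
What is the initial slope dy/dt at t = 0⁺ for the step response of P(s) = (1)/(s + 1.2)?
IVT: y'(0⁺) = lim_{s→∞} s²·Y(s) = lim_{s→∞} s·P(s).
deg(num) = 0, deg(den) = 1, relative degree = 1, so s·P(s) → (leading num)/(leading den) = 1/1 = 1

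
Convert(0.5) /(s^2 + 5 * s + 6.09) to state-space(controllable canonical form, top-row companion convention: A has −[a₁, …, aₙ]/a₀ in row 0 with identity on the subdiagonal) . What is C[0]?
Reachable canonical form: C = numerator coefficients (right-aligned, zero-padded to length n).
num = 0.5, C = [[0, 0.5]].
C[0] = 0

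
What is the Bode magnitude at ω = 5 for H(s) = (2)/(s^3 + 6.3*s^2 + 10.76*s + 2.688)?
Substitute s = j*5: H(j5) = -0.0106634 + 0.00490422j.
|H(j5)| = sqrt(Re² + Im²) = 0.01174.
20*log₁₀(0.01174) = -38.61 dB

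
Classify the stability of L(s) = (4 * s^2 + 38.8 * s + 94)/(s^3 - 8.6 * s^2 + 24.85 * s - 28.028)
Denominator: s^3 - 8.6*s^2 + 24.85*s - 28.028 = (s - 4.4)(s^2 - 4.2*s + 6.37). Poles: 2.1 + 1.4j, 2.1 - 1.4j, 4.4. Unstable (3 pole(s) in RHP)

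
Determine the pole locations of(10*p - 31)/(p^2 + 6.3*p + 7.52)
Set denominator = 0: p^2 + 6.3*p + 7.52 = (p + 4.7)(p + 1.6) = 0 → Poles: -1.6, -4.7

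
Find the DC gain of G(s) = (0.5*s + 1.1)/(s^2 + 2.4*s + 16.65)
DC gain = G(0) = num(0)/den(0) = 1.1/16.65 = 0.06607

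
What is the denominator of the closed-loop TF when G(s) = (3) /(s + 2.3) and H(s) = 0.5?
Characteristic poly = G_den * H_den + G_num * H_num = (s + 2.3) + (1.5) = s + 3.8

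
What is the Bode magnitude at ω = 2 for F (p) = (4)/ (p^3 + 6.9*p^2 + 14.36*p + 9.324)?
Substitute p = j*2: F(j2) = -0.0957698 - 0.108577j.
|F(j2)| = sqrt(Re² + Im²) = 0.1448.
20*log₁₀(0.1448) = -16.79 dB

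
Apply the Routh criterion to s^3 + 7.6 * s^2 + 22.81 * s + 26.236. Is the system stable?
Routh array:
s^3: [1, 22.81]; s^2: [7.6, 26.236]; s^1: [19.3579]; s^0: [26.236]
First column: [1, 7.6, 19.3579, 26.236]. Sign changes = 0.
Yes, stable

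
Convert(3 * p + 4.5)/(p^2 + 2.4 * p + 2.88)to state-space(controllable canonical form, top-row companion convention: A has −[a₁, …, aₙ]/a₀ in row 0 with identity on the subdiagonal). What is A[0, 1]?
Reachable canonical form for den = p^2 + 2.4*p + 2.88: top row of A = -[a₁,a₂,...,aₙ]/a₀, ones on the subdiagonal, zeros elsewhere.
A = [[-2.4, -2.88], [1, 0]].
A[0,1] = -2.88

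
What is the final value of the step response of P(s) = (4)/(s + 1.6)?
FVT: lim_{t→∞} y(t) = lim_{s→0} s*Y(s) where Y(s) = P(s)/s.
= lim_{s→0} P(s) = P(0) = num(0)/den(0) = 4/1.6 = 2.5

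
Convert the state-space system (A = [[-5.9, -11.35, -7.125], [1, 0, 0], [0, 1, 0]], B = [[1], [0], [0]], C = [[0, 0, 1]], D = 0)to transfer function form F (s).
F(s) = C(sI - A)⁻¹B + D.
Characteristic polynomial det(sI - A) = s^3 + 5.9*s^2 + 11.35*s + 7.125.
Numerator from C·adj(sI-A)·B + D·det(sI-A) = 1.
F(s) = (1)/(s^3 + 5.9*s^2 + 11.35*s + 7.125)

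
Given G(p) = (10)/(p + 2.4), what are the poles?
Set denominator = 0: p + 2.4 = 0 → Poles: -2.4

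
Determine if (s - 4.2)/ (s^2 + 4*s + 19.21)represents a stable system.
Denominator: s^2 + 4*s + 19.21. Poles: -2 + 3.9j, -2 - 3.9j. All Re(p)<0: Yes (stable)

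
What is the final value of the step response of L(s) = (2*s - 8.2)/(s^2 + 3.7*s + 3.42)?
FVT: lim_{t→∞} y(t) = lim_{s→0} s*Y(s) where Y(s) = L(s)/s.
= lim_{s→0} L(s) = L(0) = num(0)/den(0) = -8.2/3.42 = -2.398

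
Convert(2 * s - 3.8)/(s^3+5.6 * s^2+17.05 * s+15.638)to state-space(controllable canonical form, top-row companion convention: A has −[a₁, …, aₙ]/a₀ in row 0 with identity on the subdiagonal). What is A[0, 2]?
Reachable canonical form for den = s^3 + 5.6*s^2 + 17.05*s + 15.638: top row of A = -[a₁,a₂,...,aₙ]/a₀, ones on the subdiagonal, zeros elsewhere.
A = [[-5.6, -17.05, -15.638], [1, 0, 0], [0, 1, 0]].
A[0,2] = -15.638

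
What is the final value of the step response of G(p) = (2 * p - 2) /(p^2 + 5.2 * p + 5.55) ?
FVT: lim_{t→∞} y(t) = lim_{p→0} p*Y(p) where Y(p) = G(p)/p.
= lim_{p→0} G(p) = G(0) = num(0)/den(0) = -2/5.55 = -0.3604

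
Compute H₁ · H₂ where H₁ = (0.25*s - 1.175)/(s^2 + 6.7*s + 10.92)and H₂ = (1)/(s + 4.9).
Series: H = H₁ · H₂ = (n₁·n₂)/(d₁·d₂).
Num: n₁·n₂ = 0.25*s - 1.175. Den: d₁·d₂ = s^3 + 11.6*s^2 + 43.75*s + 53.508.
H(s) = (0.25*s - 1.175)/(s^3 + 11.6*s^2 + 43.75*s + 53.508)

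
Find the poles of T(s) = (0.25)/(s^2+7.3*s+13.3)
Set denominator = 0: s^2 + 7.3*s + 13.3 = (s + 3.5)(s + 3.8) = 0 → Poles: -3.5, -3.8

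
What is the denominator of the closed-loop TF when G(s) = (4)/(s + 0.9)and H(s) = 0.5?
Characteristic poly = G_den * H_den + G_num * H_num = (s + 0.9) + (2) = s + 2.9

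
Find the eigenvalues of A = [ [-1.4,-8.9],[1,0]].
Eigenvalues solve det(λI - A) = 0.
Characteristic polynomial: λ^2 + 1.4*λ + 8.9 = 0.
Roots: -0.7 + 2.9j, -0.7 - 2.9j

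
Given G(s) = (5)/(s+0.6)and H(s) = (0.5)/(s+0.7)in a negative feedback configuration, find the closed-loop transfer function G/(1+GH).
Closed-loop T = G/(1+GH).
Numerator: G_num * H_den = 5*s + 3.5.
Denominator: G_den * H_den + G_num * H_num = (s^2 + 1.3*s + 0.42) + (2.5) = s^2 + 1.3*s + 2.92.
T(s) = (5*s + 3.5)/(s^2 + 1.3*s + 2.92)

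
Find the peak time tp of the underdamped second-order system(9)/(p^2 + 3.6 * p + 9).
Standard form: ωn²/(p²+2ζωn·p+ωn²) → ωn = 3, ζ = 0.6.
ωd = ωn·√(1-ζ²) = 3·√(1-0.6²) = 2.4.
tp = π/ωd = π/2.4 = 1.309 s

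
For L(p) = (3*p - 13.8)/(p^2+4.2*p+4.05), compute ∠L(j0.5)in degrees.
Substitute p = j*0.5: L(j0.5) = -2.61485 + 1.83979j.
∠L(j0.5) = atan2(Im, Re) = atan2(1.83979, -2.61485) = 144.87°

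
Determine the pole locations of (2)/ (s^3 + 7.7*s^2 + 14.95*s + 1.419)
Set denominator = 0: s^3 + 7.7*s^2 + 14.95*s + 1.419 = (s + 0.1)(s + 3.3)(s + 4.3) = 0 → Poles: -0.1, -3.3, -4.3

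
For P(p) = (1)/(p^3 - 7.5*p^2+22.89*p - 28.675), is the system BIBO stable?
Denominator: p^3 - 7.5*p^2 + 22.89*p - 28.675 = (p - 3.1)(p^2 - 4.4*p + 9.25). Poles: 2.2 + 2.1j, 2.2 - 2.1j, 3.1. All Re(p)<0: No (unstable)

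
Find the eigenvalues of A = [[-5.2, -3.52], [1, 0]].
Eigenvalues solve det(λI - A) = 0.
Characteristic polynomial: λ^2 + 5.2*λ + 3.52 = 0.
Factor: (λ + 4.4)(λ + 0.8) = 0.
Roots: -0.8, -4.4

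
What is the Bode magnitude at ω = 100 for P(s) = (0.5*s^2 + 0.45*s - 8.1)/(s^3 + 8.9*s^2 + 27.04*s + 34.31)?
Substitute s = j*100: P(j100) = 0.000399666 - 0.00498603j.
|P(j100)| = sqrt(Re² + Im²) = 0.005002.
20*log₁₀(0.005002) = -46.02 dB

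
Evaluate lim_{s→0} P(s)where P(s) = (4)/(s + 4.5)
DC gain = P(0) = num(0)/den(0) = 4/4.5 = 0.8889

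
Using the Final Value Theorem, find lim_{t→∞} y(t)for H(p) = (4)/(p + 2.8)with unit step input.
FVT: lim_{t→∞} y(t) = lim_{p→0} p*Y(p) where Y(p) = H(p)/p.
= lim_{p→0} H(p) = H(0) = num(0)/den(0) = 4/2.8 = 1.429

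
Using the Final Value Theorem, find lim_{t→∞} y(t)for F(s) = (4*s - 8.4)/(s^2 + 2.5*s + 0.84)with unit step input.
FVT: lim_{t→∞} y(t) = lim_{s→0} s*Y(s) where Y(s) = F(s)/s.
= lim_{s→0} F(s) = F(0) = num(0)/den(0) = -8.4/0.84 = -10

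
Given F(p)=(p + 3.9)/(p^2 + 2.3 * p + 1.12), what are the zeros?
Set numerator = 0: p + 3.9 = 0 → Zeros: -3.9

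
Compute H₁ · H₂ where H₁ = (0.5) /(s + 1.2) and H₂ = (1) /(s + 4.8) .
Series: H = H₁ · H₂ = (n₁·n₂)/(d₁·d₂).
Num: n₁·n₂ = 0.5. Den: d₁·d₂ = s^2 + 6*s + 5.76.
H(s) = (0.5)/(s^2 + 6*s + 5.76)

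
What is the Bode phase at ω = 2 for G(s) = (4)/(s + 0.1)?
Substitute s = j*2: G(j2) = 0.0997506 - 1.99501j.
∠G(j2) = atan2(Im, Re) = atan2(-1.99501, 0.0997506) = -87.14°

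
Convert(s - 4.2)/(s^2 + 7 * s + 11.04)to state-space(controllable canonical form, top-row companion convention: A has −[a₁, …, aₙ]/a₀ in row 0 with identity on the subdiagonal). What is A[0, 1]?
Reachable canonical form for den = s^2 + 7*s + 11.04: top row of A = -[a₁,a₂,...,aₙ]/a₀, ones on the subdiagonal, zeros elsewhere.
A = [[-7, -11.04], [1, 0]].
A[0,1] = -11.04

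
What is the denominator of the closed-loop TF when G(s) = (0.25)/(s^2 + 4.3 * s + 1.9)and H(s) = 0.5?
Characteristic poly = G_den * H_den + G_num * H_num = (s^2 + 4.3*s + 1.9) + (0.125) = s^2 + 4.3*s + 2.025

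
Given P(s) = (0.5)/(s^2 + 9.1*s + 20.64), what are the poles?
Set denominator = 0: s^2 + 9.1*s + 20.64 = (s + 4.3)(s + 4.8) = 0 → Poles: -4.3, -4.8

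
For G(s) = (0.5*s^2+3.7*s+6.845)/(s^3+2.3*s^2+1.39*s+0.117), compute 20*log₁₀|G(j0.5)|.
Substitute s = j*0.5: G(j0.5) = -3.78417 - 8.74886j.
|G(j0.5)| = sqrt(Re² + Im²) = 9.532.
20*log₁₀(9.532) = 19.58 dB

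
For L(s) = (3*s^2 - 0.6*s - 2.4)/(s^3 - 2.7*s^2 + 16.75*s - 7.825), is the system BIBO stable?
Denominator: s^3 - 2.7*s^2 + 16.75*s - 7.825 = (s - 0.5)(s^2 - 2.2*s + 15.65). Poles: 0.5, 1.1 + 3.8j, 1.1 - 3.8j. All Re(p)<0: No (unstable)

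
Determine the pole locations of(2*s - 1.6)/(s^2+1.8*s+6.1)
Set denominator = 0: s^2 + 1.8*s + 6.1 = 0 → Poles: -0.9 + 2.3j, -0.9 - 2.3j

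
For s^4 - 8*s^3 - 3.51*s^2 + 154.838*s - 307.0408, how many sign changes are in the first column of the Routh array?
Routh array:
s^4: [1, -3.51, -307.0408]; s^3: [-8, 154.838]; s^2: [15.84475, -307.0408]; s^1: [-0.186623]; s^0: [-307.0408]
First column: [1, -8, 15.84475, -0.186623, -307.0408]. Sign changes = 3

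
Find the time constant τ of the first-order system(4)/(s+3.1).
First-order system: τ = -1/pole. Pole = -3.1. τ = -1/(-3.1) = 0.3226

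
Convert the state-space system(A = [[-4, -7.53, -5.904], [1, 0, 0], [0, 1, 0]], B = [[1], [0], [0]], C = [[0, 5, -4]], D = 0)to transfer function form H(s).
H(s) = C(sI - A)⁻¹B + D.
Characteristic polynomial det(sI - A) = s^3 + 4*s^2 + 7.53*s + 5.904.
Numerator from C·adj(sI-A)·B + D·det(sI-A) = 5*s - 4.
H(s) = (5*s - 4)/(s^3 + 4*s^2 + 7.53*s + 5.904)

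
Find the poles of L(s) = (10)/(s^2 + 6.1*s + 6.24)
Set denominator = 0: s^2 + 6.1*s + 6.24 = (s + 1.3)(s + 4.8) = 0 → Poles: -1.3, -4.8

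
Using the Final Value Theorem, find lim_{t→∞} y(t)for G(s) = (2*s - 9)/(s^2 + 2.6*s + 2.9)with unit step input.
FVT: lim_{t→∞} y(t) = lim_{s→0} s*Y(s) where Y(s) = G(s)/s.
= lim_{s→0} G(s) = G(0) = num(0)/den(0) = -9/2.9 = -3.103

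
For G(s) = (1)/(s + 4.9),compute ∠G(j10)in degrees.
Substitute s = j*10: G(j10) = 0.0395129 - 0.0806387j.
∠G(j10) = atan2(Im, Re) = atan2(-0.0806387, 0.0395129) = -63.90°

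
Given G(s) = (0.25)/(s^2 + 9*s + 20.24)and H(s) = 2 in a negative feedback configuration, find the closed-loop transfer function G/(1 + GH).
Closed-loop T = G/(1+GH).
Numerator: G_num * H_den = 0.25.
Denominator: G_den * H_den + G_num * H_num = (s^2 + 9*s + 20.24) + (0.5) = s^2 + 9*s + 20.74.
T(s) = (0.25)/(s^2 + 9*s + 20.74)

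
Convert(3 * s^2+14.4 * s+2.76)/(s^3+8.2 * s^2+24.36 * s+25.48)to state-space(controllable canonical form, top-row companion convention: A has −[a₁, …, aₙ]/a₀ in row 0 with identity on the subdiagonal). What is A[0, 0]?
Reachable canonical form for den = s^3 + 8.2*s^2 + 24.36*s + 25.48: top row of A = -[a₁,a₂,...,aₙ]/a₀, ones on the subdiagonal, zeros elsewhere.
A = [[-8.2, -24.36, -25.48], [1, 0, 0], [0, 1, 0]].
A[0,0] = -8.2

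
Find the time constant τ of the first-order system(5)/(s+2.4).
First-order system: τ = -1/pole. Pole = -2.4. τ = -1/(-2.4) = 0.4167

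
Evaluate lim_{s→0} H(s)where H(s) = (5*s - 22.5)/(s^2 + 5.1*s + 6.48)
DC gain = H(0) = num(0)/den(0) = -22.5/6.48 = -3.472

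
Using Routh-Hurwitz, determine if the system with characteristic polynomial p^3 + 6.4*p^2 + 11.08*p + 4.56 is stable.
Routh array:
p^3: [1, 11.08]; p^2: [6.4, 4.56]; p^1: [10.3675]; p^0: [4.56]
First column: [1, 6.4, 10.3675, 4.56]. Sign changes = 0.
Yes, stable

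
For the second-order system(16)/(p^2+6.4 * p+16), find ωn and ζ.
Standard form: ωn²/(p²+2ζωn·p+ωn²).
const=16=ωn² → ωn=4, p coeff=6.4=2ζωn → ζ=0.8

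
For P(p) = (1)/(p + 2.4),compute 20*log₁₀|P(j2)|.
Substitute p = j*2: P(j2) = 0.245902 - 0.204918j.
|P(j2)| = sqrt(Re² + Im²) = 0.3201.
20*log₁₀(0.3201) = -9.89 dB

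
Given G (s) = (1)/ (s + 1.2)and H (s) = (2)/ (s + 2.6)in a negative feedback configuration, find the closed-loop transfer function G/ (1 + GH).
Closed-loop T = G/(1+GH).
Numerator: G_num * H_den = s + 2.6.
Denominator: G_den * H_den + G_num * H_num = (s^2 + 3.8*s + 3.12) + (2) = s^2 + 3.8*s + 5.12.
T(s) = (s + 2.6)/(s^2 + 3.8*s + 5.12)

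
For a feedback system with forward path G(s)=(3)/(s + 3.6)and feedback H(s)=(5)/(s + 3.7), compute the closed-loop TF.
Closed-loop T = G/(1+GH).
Numerator: G_num * H_den = 3*s + 11.1.
Denominator: G_den * H_den + G_num * H_num = (s^2 + 7.3*s + 13.32) + (15) = s^2 + 7.3*s + 28.32.
T(s) = (3*s + 11.1)/(s^2 + 7.3*s + 28.32)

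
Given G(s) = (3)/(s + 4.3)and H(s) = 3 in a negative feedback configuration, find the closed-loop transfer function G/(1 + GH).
Closed-loop T = G/(1+GH).
Numerator: G_num * H_den = 3.
Denominator: G_den * H_den + G_num * H_num = (s + 4.3) + (9) = s + 13.3.
T(s) = (3)/(s + 13.3)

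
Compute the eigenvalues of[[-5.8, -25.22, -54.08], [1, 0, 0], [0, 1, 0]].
Eigenvalues solve det(λI - A) = 0.
Characteristic polynomial: λ^3 + 5.8*λ^2 + 25.22*λ + 54.08 = 0.
Factor: (λ + 3.2)(λ^2 + 2.6*λ + 16.9) = 0.
Roots: -1.3 + 3.9j, -1.3 - 3.9j, -3.2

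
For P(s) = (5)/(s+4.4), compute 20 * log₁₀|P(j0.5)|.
Substitute s = j*0.5: P(j0.5) = 1.12188 - 0.127486j.
|P(j0.5)| = sqrt(Re² + Im²) = 1.129.
20*log₁₀(1.129) = 1.05 dB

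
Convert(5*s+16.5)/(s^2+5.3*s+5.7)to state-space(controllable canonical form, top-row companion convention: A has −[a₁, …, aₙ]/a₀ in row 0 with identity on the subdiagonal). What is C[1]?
Reachable canonical form: C = numerator coefficients (right-aligned, zero-padded to length n).
num = 5*s + 16.5, C = [[5, 16.5]].
C[1] = 16.5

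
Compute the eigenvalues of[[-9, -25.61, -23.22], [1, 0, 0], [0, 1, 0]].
Eigenvalues solve det(λI - A) = 0.
Characteristic polynomial: λ^3 + 9*λ^2 + 25.61*λ + 23.22 = 0.
Factor: (λ + 2)(λ + 4.3)(λ + 2.7) = 0.
Roots: -2, -2.7, -4.3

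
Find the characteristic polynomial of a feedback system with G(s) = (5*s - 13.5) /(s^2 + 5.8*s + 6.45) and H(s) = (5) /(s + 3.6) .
Characteristic poly = G_den * H_den + G_num * H_num = (s^3 + 9.4*s^2 + 27.33*s + 23.22) + (25*s - 67.5) = s^3 + 9.4*s^2 + 52.33*s - 44.28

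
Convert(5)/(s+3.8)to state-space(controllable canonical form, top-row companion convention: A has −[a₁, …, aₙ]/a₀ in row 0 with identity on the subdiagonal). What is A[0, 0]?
Reachable canonical form for den = s + 3.8: top row of A = -[a₁,a₂,...,aₙ]/a₀, ones on the subdiagonal, zeros elsewhere.
A = [[-3.8]].
A[0,0] = -3.8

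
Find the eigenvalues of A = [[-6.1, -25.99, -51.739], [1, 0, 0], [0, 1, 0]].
Eigenvalues solve det(λI - A) = 0.
Characteristic polynomial: λ^3 + 6.1*λ^2 + 25.99*λ + 51.739 = 0.
Factor: (λ + 3.1)(λ^2 + 3*λ + 16.69) = 0.
Roots: -1.5 + 3.8j, -1.5 - 3.8j, -3.1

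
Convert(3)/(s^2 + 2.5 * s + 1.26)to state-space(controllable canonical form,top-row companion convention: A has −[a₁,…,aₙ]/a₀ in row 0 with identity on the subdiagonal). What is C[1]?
Reachable canonical form: C = numerator coefficients (right-aligned, zero-padded to length n).
num = 3, C = [[0, 3]].
C[1] = 3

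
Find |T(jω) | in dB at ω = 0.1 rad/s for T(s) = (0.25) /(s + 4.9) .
Substitute s = j*0.1: T(j0.1) = 0.0509992 - 0.0010408j.
|T(j0.1)| = sqrt(Re² + Im²) = 0.05101.
20*log₁₀(0.05101) = -25.85 dB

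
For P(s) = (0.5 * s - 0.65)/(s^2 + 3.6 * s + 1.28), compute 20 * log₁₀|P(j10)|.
Substitute s = j*10: P(j10) = 0.0221134 - 0.0425843j.
|P(j10)| = sqrt(Re² + Im²) = 0.04798.
20*log₁₀(0.04798) = -26.38 dB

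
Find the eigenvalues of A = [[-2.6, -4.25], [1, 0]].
Eigenvalues solve det(λI - A) = 0.
Characteristic polynomial: λ^2 + 2.6*λ + 4.25 = 0.
Roots: -1.3 + 1.6j, -1.3 - 1.6j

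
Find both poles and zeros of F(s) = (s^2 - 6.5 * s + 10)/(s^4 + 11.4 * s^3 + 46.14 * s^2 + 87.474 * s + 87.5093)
Set denominator = 0: s^4 + 11.4*s^3 + 46.14*s^2 + 87.474*s + 87.5093 = (s + 4.7)(s + 4.3)(s^2 + 2.4*s + 4.33) = 0 → Poles: -1.2 + 1.7j, -1.2 - 1.7j, -4.3, -4.7
Set numerator = 0: s^2 - 6.5*s + 10 = (s - 4)(s - 2.5) = 0 → Zeros: 2.5, 4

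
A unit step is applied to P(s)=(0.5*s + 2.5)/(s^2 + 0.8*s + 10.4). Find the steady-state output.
FVT: lim_{t→∞} y(t) = lim_{s→0} s*Y(s) where Y(s) = P(s)/s.
= lim_{s→0} P(s) = P(0) = num(0)/den(0) = 2.5/10.4 = 0.2404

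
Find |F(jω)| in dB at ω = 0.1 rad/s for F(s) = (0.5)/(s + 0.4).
Substitute s = j*0.1: F(j0.1) = 1.17647 - 0.294118j.
|F(j0.1)| = sqrt(Re² + Im²) = 1.213.
20*log₁₀(1.213) = 1.67 dB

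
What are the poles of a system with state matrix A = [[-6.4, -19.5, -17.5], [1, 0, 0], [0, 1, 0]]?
Eigenvalues solve det(λI - A) = 0.
Characteristic polynomial: λ^3 + 6.4*λ^2 + 19.5*λ + 17.5 = 0.
Factor: (λ + 1.4)(λ^2 + 5*λ + 12.5) = 0.
Roots: -1.4, -2.5 + 2.5j, -2.5 - 2.5j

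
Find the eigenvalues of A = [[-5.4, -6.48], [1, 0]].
Eigenvalues solve det(λI - A) = 0.
Characteristic polynomial: λ^2 + 5.4*λ + 6.48 = 0.
Factor: (λ + 3.6)(λ + 1.8) = 0.
Roots: -1.8, -3.6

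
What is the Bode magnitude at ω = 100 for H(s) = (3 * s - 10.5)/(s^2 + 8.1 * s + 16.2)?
Substitute s = j*100: H(j100) = 0.00346678 - 0.0297674j.
|H(j100)| = sqrt(Re² + Im²) = 0.02997.
20*log₁₀(0.02997) = -30.47 dB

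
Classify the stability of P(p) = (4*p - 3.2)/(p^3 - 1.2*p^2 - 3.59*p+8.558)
Denominator: p^3 - 1.2*p^2 - 3.59*p + 8.558 = (p + 2.2)(p^2 - 3.4*p + 3.89). Poles: -2.2, 1.7 + 1j, 1.7 - 1j. Unstable (2 pole(s) in RHP)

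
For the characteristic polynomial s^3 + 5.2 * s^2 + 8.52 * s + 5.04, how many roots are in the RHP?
s^3 + 5.2*s^2 + 8.52*s + 5.04 = (s + 2.8)(s^2 + 2.4*s + 1.8). Poles: -1.2 + 0.6j, -1.2 - 0.6j, -2.8. RHP poles (Re>0): 0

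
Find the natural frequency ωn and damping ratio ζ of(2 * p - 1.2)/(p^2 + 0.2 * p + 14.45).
Underdamped: complex pole -0.1 + 3.8j. ωn = |pole| = 3.801, ζ = -Re(pole)/ωn = 0.02631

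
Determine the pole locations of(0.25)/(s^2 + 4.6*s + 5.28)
Set denominator = 0: s^2 + 4.6*s + 5.28 = (s + 2.2)(s + 2.4) = 0 → Poles: -2.2, -2.4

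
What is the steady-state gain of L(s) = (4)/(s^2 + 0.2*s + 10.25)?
DC gain = L(0) = num(0)/den(0) = 4/10.25 = 0.3902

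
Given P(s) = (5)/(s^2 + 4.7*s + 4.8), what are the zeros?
Numerator is a nonzero constant (5) → Zeros: none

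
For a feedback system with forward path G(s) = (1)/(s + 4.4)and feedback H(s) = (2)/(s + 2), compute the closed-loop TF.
Closed-loop T = G/(1+GH).
Numerator: G_num * H_den = s + 2.
Denominator: G_den * H_den + G_num * H_num = (s^2 + 6.4*s + 8.8) + (2) = s^2 + 6.4*s + 10.8.
T(s) = (s + 2)/(s^2 + 6.4*s + 10.8)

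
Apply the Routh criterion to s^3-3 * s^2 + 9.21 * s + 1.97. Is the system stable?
Routh array:
s^3: [1, 9.21]; s^2: [-3, 1.97]; s^1: [9.86667]; s^0: [1.97]
First column: [1, -3, 9.86667, 1.97]. Sign changes = 2.
No, unstable (2 RHP root(s))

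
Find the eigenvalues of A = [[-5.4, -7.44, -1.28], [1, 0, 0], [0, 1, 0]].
Eigenvalues solve det(λI - A) = 0.
Characteristic polynomial: λ^3 + 5.4*λ^2 + 7.44*λ + 1.28 = 0.
Factor: (λ + 2)(λ + 3.2)(λ + 0.2) = 0.
Roots: -0.2, -2, -3.2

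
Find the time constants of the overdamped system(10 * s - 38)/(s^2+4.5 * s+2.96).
Overdamped: real poles at -3.7, -0.8. τ = -1/pole → τ₁ = 0.2703, τ₂ = 1.25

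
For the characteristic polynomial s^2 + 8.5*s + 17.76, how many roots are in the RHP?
s^2 + 8.5*s + 17.76 = (s + 4.8)(s + 3.7). Poles: -3.7, -4.8. RHP poles (Re>0): 0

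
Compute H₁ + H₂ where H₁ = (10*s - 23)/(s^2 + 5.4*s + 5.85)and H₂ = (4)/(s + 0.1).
Parallel: H = H₁ + H₂ = (n₁·d₂ + n₂·d₁)/(d₁·d₂).
n₁·d₂ = 10*s^2 - 22*s - 2.3. n₂·d₁ = 4*s^2 + 21.6*s + 23.4. Sum = 14*s^2 - 0.4*s + 21.1. d₁·d₂ = s^3 + 5.5*s^2 + 6.39*s + 0.585.
H(s) = (14*s^2 - 0.4*s + 21.1)/(s^3 + 5.5*s^2 + 6.39*s + 0.585)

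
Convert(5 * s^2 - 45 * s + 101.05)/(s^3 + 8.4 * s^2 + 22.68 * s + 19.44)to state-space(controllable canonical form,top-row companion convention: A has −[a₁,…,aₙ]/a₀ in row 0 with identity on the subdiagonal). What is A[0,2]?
Reachable canonical form for den = s^3 + 8.4*s^2 + 22.68*s + 19.44: top row of A = -[a₁,a₂,...,aₙ]/a₀, ones on the subdiagonal, zeros elsewhere.
A = [[-8.4, -22.68, -19.44], [1, 0, 0], [0, 1, 0]].
A[0,2] = -19.44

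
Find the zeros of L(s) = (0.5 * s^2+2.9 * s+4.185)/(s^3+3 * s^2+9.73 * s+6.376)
Set numerator = 0: 0.5*s^2 + 2.9*s + 4.185 = 0.5*(s + 3.1)(s + 2.7) = 0 → Zeros: -2.7, -3.1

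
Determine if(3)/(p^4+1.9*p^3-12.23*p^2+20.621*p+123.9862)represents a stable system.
Denominator: p^4 + 1.9*p^3 - 12.23*p^2 + 20.621*p + 123.9862 = (p + 2.6)(p + 4.3)(p^2 - 5*p + 11.09). Poles: -2.6, -4.3, 2.5 + 2.2j, 2.5 - 2.2j. All Re(p)<0: No (unstable)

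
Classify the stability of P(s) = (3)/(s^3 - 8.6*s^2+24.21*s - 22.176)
Denominator: s^3 - 8.6*s^2 + 24.21*s - 22.176 = (s - 3.3)(s - 3.2)(s - 2.1). Poles: 2.1, 3.2, 3.3. Unstable (3 pole(s) in RHP)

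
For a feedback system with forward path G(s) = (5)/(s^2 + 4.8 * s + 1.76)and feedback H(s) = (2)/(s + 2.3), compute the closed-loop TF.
Closed-loop T = G/(1+GH).
Numerator: G_num * H_den = 5*s + 11.5.
Denominator: G_den * H_den + G_num * H_num = (s^3 + 7.1*s^2 + 12.8*s + 4.048) + (10) = s^3 + 7.1*s^2 + 12.8*s + 14.048.
T(s) = (5*s + 11.5)/(s^3 + 7.1*s^2 + 12.8*s + 14.048)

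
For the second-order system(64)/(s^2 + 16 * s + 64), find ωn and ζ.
Standard form: ωn²/(s²+2ζωn·s+ωn²).
const=64=ωn² → ωn=8, s coeff=16=2ζωn → ζ=1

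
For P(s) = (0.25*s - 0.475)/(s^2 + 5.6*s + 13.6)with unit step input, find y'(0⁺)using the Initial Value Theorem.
IVT: y'(0⁺) = lim_{s→∞} s²·Y(s) = lim_{s→∞} s·P(s).
deg(num) = 1, deg(den) = 2, relative degree = 1, so s·P(s) → (leading num)/(leading den) = 0.25/1 = 0.25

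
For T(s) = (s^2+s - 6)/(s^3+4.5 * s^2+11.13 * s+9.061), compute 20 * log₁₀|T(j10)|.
Substitute s = j*10: T(j10) = 0.0384596 - 0.100193j.
|T(j10)| = sqrt(Re² + Im²) = 0.1073.
20*log₁₀(0.1073) = -19.39 dB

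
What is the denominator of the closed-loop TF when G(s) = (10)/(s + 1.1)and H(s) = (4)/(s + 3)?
Characteristic poly = G_den * H_den + G_num * H_num = (s^2 + 4.1*s + 3.3) + (40) = s^2 + 4.1*s + 43.3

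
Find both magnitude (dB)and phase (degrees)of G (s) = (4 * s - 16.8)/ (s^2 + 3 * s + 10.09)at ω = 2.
Substitute s = j*2: G(j2) = -0.743103 + 2.04575j.
|G| = 20*log₁₀(sqrt(Re²+Im²)) = 6.76 dB.
∠G = atan2(Im, Re) = 109.96°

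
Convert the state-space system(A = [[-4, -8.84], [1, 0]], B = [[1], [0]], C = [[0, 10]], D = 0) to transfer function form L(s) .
L(s) = C(sI - A)⁻¹B + D.
Characteristic polynomial det(sI - A) = s^2 + 4*s + 8.84.
Numerator from C·adj(sI-A)·B + D·det(sI-A) = 10.
L(s) = (10)/(s^2 + 4*s + 8.84)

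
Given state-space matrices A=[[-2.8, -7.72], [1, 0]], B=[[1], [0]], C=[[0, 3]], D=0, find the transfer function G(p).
G(p) = C(pI - A)⁻¹B + D.
Characteristic polynomial det(pI - A) = p^2 + 2.8*p + 7.72.
Numerator from C·adj(pI-A)·B + D·det(pI-A) = 3.
G(p) = (3)/(p^2 + 2.8*p + 7.72)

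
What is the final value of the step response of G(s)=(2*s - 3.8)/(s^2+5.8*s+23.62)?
FVT: lim_{t→∞} y(t) = lim_{s→0} s*Y(s) where Y(s) = G(s)/s.
= lim_{s→0} G(s) = G(0) = num(0)/den(0) = -3.8/23.62 = -0.1609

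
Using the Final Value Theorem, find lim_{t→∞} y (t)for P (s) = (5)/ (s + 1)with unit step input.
FVT: lim_{t→∞} y(t) = lim_{s→0} s*Y(s) where Y(s) = P(s)/s.
= lim_{s→0} P(s) = P(0) = num(0)/den(0) = 5/1 = 5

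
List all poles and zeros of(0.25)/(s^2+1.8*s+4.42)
Set denominator = 0: s^2 + 1.8*s + 4.42 = 0 → Poles: -0.9 + 1.9j, -0.9 - 1.9j
Numerator is a nonzero constant (0.25) → Zeros: none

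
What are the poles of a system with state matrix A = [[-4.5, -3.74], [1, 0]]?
Eigenvalues solve det(λI - A) = 0.
Characteristic polynomial: λ^2 + 4.5*λ + 3.74 = 0.
Factor: (λ + 1.1)(λ + 3.4) = 0.
Roots: -1.1, -3.4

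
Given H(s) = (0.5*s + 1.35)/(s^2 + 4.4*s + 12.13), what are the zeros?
Set numerator = 0: 0.5*s + 1.35 = 0 → Zeros: -2.7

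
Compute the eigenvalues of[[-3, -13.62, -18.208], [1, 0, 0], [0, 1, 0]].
Eigenvalues solve det(λI - A) = 0.
Characteristic polynomial: λ^3 + 3*λ^2 + 13.62*λ + 18.208 = 0.
Factor: (λ + 1.6)(λ^2 + 1.4*λ + 11.38) = 0.
Roots: -0.7 + 3.3j, -0.7 - 3.3j, -1.6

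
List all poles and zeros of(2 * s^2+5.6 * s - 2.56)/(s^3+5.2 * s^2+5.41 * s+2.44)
Set denominator = 0: s^3 + 5.2*s^2 + 5.41*s + 2.44 = (s + 4)(s^2 + 1.2*s + 0.61) = 0 → Poles: -0.6 + 0.5j, -0.6 - 0.5j, -4
Set numerator = 0: 2*s^2 + 5.6*s - 2.56 = 2*(s - 0.4)(s + 3.2) = 0 → Zeros: -3.2, 0.4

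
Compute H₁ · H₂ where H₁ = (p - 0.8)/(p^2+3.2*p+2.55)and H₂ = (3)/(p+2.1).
Series: H = H₁ · H₂ = (n₁·n₂)/(d₁·d₂).
Num: n₁·n₂ = 3*p - 2.4. Den: d₁·d₂ = p^3 + 5.3*p^2 + 9.27*p + 5.355.
H(p) = (3*p - 2.4)/(p^3 + 5.3*p^2 + 9.27*p + 5.355)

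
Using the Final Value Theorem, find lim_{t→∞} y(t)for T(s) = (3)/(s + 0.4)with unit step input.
FVT: lim_{t→∞} y(t) = lim_{s→0} s*Y(s) where Y(s) = T(s)/s.
= lim_{s→0} T(s) = T(0) = num(0)/den(0) = 3/0.4 = 7.5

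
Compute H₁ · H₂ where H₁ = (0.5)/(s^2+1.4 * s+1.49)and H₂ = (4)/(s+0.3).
Series: H = H₁ · H₂ = (n₁·n₂)/(d₁·d₂).
Num: n₁·n₂ = 2. Den: d₁·d₂ = s^3 + 1.7*s^2 + 1.91*s + 0.447.
H(s) = (2)/(s^3 + 1.7*s^2 + 1.91*s + 0.447)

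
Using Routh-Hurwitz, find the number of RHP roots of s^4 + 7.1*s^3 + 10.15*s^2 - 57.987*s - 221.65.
Routh array:
s^4: [1, 10.15, -221.65]; s^3: [7.1, -57.987]; s^2: [18.3172, -221.65]; s^1: [27.9277]; s^0: [-221.65]
First column: [1, 7.1, 18.3172, 27.9277, -221.65]. Sign changes = RHP roots = 1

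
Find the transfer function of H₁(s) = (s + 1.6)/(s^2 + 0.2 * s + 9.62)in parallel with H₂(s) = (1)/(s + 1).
Parallel: H = H₁ + H₂ = (n₁·d₂ + n₂·d₁)/(d₁·d₂).
n₁·d₂ = s^2 + 2.6*s + 1.6. n₂·d₁ = s^2 + 0.2*s + 9.62. Sum = 2*s^2 + 2.8*s + 11.22. d₁·d₂ = s^3 + 1.2*s^2 + 9.82*s + 9.62.
H(s) = (2*s^2 + 2.8*s + 11.22)/(s^3 + 1.2*s^2 + 9.82*s + 9.62)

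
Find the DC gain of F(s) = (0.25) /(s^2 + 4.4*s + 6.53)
DC gain = F(0) = num(0)/den(0) = 0.25/6.53 = 0.03828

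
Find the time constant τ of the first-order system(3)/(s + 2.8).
First-order system: τ = -1/pole. Pole = -2.8. τ = -1/(-2.8) = 0.3571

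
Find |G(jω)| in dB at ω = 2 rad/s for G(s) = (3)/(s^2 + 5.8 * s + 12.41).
Substitute s = j*2: G(j2) = 0.1229 - 0.169518j.
|G(j2)| = sqrt(Re² + Im²) = 0.2094.
20*log₁₀(0.2094) = -13.58 dB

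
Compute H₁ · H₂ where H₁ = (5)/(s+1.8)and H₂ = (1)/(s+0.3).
Series: H = H₁ · H₂ = (n₁·n₂)/(d₁·d₂).
Num: n₁·n₂ = 5. Den: d₁·d₂ = s^2 + 2.1*s + 0.54.
H(s) = (5)/(s^2 + 2.1*s + 0.54)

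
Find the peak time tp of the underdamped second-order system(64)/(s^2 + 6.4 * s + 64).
Standard form: ωn²/(s²+2ζωn·s+ωn²) → ωn = 8, ζ = 0.4.
ωd = ωn·√(1-ζ²) = 8·√(1-0.4²) = 7.332.
tp = π/ωd = π/7.332 = 0.4285 s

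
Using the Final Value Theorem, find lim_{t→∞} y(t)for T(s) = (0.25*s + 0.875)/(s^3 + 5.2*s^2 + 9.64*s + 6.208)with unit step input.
FVT: lim_{t→∞} y(t) = lim_{s→0} s*Y(s) where Y(s) = T(s)/s.
= lim_{s→0} T(s) = T(0) = num(0)/den(0) = 0.875/6.208 = 0.1409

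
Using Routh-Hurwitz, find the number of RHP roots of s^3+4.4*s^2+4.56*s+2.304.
Routh array:
s^3: [1, 4.56]; s^2: [4.4, 2.304]; s^1: [4.03636]; s^0: [2.304]
First column: [1, 4.4, 4.03636, 2.304]. Sign changes = RHP roots = 0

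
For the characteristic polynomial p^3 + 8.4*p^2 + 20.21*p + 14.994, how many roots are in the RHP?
p^3 + 8.4*p^2 + 20.21*p + 14.994 = (p + 1.7)(p + 4.9)(p + 1.8). Poles: -1.7, -1.8, -4.9. RHP poles (Re>0): 0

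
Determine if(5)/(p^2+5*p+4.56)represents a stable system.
Denominator: p^2 + 5*p + 4.56 = (p + 1.2)(p + 3.8). Poles: -1.2, -3.8. All Re(p)<0: Yes (stable)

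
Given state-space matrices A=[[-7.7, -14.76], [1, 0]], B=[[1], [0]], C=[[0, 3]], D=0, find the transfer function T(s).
T(s) = C(sI - A)⁻¹B + D.
Characteristic polynomial det(sI - A) = s^2 + 7.7*s + 14.76.
Numerator from C·adj(sI-A)·B + D·det(sI-A) = 3.
T(s) = (3)/(s^2 + 7.7*s + 14.76)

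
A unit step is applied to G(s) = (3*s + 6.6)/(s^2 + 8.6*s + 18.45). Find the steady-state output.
FVT: lim_{t→∞} y(t) = lim_{s→0} s*Y(s) where Y(s) = G(s)/s.
= lim_{s→0} G(s) = G(0) = num(0)/den(0) = 6.6/18.45 = 0.3577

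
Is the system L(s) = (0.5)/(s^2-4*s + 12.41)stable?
Denominator: s^2 - 4*s + 12.41. Poles: 2 + 2.9j, 2 - 2.9j. All Re(p)<0: No (unstable)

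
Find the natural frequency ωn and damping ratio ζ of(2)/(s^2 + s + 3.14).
Underdamped: complex pole -0.5 + 1.7j. ωn = |pole| = 1.772, ζ = -Re(pole)/ωn = 0.2822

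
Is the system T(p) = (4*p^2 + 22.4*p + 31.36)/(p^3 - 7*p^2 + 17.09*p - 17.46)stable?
Denominator: p^3 - 7*p^2 + 17.09*p - 17.46 = (p - 3.6)(p^2 - 3.4*p + 4.85). Poles: 1.7 + 1.4j, 1.7 - 1.4j, 3.6. All Re(p)<0: No (unstable)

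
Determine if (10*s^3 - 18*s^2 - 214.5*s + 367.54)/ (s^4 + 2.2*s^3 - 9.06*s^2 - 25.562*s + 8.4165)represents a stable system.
Denominator: s^4 + 2.2*s^3 - 9.06*s^2 - 25.562*s + 8.4165 = (s - 0.3)(s - 3.1)(s^2 + 5.6*s + 9.05). Poles: -2.8 + 1.1j, -2.8 - 1.1j, 0.3, 3.1. All Re(p)<0: No (unstable)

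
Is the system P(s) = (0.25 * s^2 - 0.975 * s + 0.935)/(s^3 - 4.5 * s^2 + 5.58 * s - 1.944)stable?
Denominator: s^3 - 4.5*s^2 + 5.58*s - 1.944 = (s - 2.7)(s - 0.6)(s - 1.2). Poles: 0.6, 1.2, 2.7. All Re(p)<0: No (unstable)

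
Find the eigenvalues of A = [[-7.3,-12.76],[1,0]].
Eigenvalues solve det(λI - A) = 0.
Characteristic polynomial: λ^2 + 7.3*λ + 12.76 = 0.
Factor: (λ + 4.4)(λ + 2.9) = 0.
Roots: -2.9, -4.4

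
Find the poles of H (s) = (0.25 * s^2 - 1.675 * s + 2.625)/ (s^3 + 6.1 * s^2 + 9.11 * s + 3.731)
Set denominator = 0: s^3 + 6.1*s^2 + 9.11*s + 3.731 = (s + 1.3)(s + 4.1)(s + 0.7) = 0 → Poles: -0.7, -1.3, -4.1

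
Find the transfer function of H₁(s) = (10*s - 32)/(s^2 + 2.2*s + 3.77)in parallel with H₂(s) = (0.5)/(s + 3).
Parallel: H = H₁ + H₂ = (n₁·d₂ + n₂·d₁)/(d₁·d₂).
n₁·d₂ = 10*s^2 - 2*s - 96. n₂·d₁ = 0.5*s^2 + 1.1*s + 1.885. Sum = 10.5*s^2 - 0.9*s - 94.115. d₁·d₂ = s^3 + 5.2*s^2 + 10.37*s + 11.31.
H(s) = (10.5*s^2 - 0.9*s - 94.115)/(s^3 + 5.2*s^2 + 10.37*s + 11.31)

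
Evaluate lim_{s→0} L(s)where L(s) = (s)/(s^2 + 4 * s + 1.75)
DC gain = L(0) = num(0)/den(0) = 0/1.75 = 0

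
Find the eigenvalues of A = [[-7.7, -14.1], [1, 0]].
Eigenvalues solve det(λI - A) = 0.
Characteristic polynomial: λ^2 + 7.7*λ + 14.1 = 0.
Factor: (λ + 3)(λ + 4.7) = 0.
Roots: -3, -4.7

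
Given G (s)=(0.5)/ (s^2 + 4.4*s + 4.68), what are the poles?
Set denominator = 0: s^2 + 4.4*s + 4.68 = (s + 1.8)(s + 2.6) = 0 → Poles: -1.8, -2.6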